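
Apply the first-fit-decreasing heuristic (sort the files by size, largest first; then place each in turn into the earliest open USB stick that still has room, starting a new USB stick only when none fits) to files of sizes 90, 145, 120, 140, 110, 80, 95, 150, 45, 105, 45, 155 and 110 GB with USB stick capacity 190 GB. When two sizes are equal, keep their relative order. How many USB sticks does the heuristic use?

Sorted descending: 155, 150, 145, 140, 120, 110, 110, 105, 95, 90, 80, 45, 45.
  155 → USB stick 1 (new)  [load 155/190]
  150 → USB stick 2 (new)  [load 150/190]
  145 → USB stick 3 (new)  [load 145/190]
  140 → USB stick 4 (new)  [load 140/190]
  120 → USB stick 5 (new)  [load 120/190]
  110 → USB stick 6 (new)  [load 110/190]
  110 → USB stick 7 (new)  [load 110/190]
  105 → USB stick 8 (new)  [load 105/190]
  95 → USB stick 9 (new)  [load 95/190]
  90 → USB stick 9  [load 185/190]
  80 → USB stick 6  [load 190/190]
  45 → USB stick 3  [load 190/190]
  45 → USB stick 4  [load 185/190]
9 USB sticks opened.

9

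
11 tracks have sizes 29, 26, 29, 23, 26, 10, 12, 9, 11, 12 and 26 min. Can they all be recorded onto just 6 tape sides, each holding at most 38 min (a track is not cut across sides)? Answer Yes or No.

A valid assignment using 6 tape sides:
  side 1: 29 + 9 = 38
  side 2: 29 = 29
  side 3: 26 + 12 = 38
  side 4: 26 + 12 = 38
  side 5: 26 + 11 = 37
  side 6: 23 + 10 = 33
Every load is within 38 min, so 6 tape sides suffice.

Yes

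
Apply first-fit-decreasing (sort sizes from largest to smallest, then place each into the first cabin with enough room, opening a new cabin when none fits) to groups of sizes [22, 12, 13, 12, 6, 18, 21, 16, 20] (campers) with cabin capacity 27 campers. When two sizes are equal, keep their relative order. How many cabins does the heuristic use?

7

Sorted descending: 22, 21, 20, 18, 16, 13, 12, 12, 6.
  22 → cabin 1 (new)  [load 22/27]
  21 → cabin 2 (new)  [load 21/27]
  20 → cabin 3 (new)  [load 20/27]
  18 → cabin 4 (new)  [load 18/27]
  16 → cabin 5 (new)  [load 16/27]
  13 → cabin 6 (new)  [load 13/27]
  12 → cabin 6  [load 25/27]
  12 → cabin 7 (new)  [load 12/27]
  6 → cabin 2  [load 27/27]
7 cabins opened.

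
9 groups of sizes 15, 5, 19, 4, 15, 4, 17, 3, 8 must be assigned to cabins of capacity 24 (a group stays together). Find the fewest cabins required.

Total = 19 + 17 + 15 + 15 + 8 + 5 + 4 + 4 + 3 = 90.
Lower bound: ⌈90/24⌉ = 4 cabins.
A packing using 4 cabins:
  cabin 1: 19 + 5 = 24
  cabin 2: 17 + 4 + 3 = 24
  cabin 3: 15 + 8 = 23
  cabin 4: 15 + 4 = 19
This matches the lower bound, so 4 is optimal.

4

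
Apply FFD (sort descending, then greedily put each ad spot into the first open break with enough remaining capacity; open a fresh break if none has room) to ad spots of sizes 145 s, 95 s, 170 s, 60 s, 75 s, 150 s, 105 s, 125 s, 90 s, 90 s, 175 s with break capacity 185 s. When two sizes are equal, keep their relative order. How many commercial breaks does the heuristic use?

8

Sorted descending: 175, 170, 150, 145, 125, 105, 95, 90, 90, 75, 60.
  175 → break 1 (new)  [load 175/185]
  170 → break 2 (new)  [load 170/185]
  150 → break 3 (new)  [load 150/185]
  145 → break 4 (new)  [load 145/185]
  125 → break 5 (new)  [load 125/185]
  105 → break 6 (new)  [load 105/185]
  95 → break 7 (new)  [load 95/185]
  90 → break 7  [load 185/185]
  90 → break 8 (new)  [load 90/185]
  75 → break 6  [load 180/185]
  60 → break 5  [load 185/185]
8 commercial breaks opened.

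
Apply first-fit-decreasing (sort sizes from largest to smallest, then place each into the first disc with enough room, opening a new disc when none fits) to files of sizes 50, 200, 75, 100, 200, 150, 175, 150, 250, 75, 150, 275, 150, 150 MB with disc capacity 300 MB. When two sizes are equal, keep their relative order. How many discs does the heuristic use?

8

Sorted descending: 275, 250, 200, 200, 175, 150, 150, 150, 150, 150, 100, 75, 75, 50.
  275 → disc 1 (new)  [load 275/300]
  250 → disc 2 (new)  [load 250/300]
  200 → disc 3 (new)  [load 200/300]
  200 → disc 4 (new)  [load 200/300]
  175 → disc 5 (new)  [load 175/300]
  150 → disc 6 (new)  [load 150/300]
  150 → disc 6  [load 300/300]
  150 → disc 7 (new)  [load 150/300]
  150 → disc 7  [load 300/300]
  150 → disc 8 (new)  [load 150/300]
  100 → disc 3  [load 300/300]
  75 → disc 4  [load 275/300]
  75 → disc 5  [load 250/300]
  50 → disc 2  [load 300/300]
8 discs opened.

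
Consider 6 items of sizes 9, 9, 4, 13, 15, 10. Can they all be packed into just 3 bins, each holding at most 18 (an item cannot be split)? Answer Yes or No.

No

Total = 60; ⌈60/18⌉ = 4.
At least 4 bins are required, but only 3 are allowed.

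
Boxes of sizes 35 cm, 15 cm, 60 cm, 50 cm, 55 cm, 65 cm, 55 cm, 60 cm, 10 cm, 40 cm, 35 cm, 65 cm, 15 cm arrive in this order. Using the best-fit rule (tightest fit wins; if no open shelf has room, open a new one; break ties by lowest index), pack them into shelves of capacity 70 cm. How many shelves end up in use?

  35 → shelf 1 (new)  [load 35/70]
  15 → shelf 1  [load 50/70]
  60 → shelf 2 (new)  [load 60/70]
  50 → shelf 3 (new)  [load 50/70]
  55 → shelf 4 (new)  [load 55/70]
  65 → shelf 5 (new)  [load 65/70]
  55 → shelf 6 (new)  [load 55/70]
  60 → shelf 7 (new)  [load 60/70]
  10 → shelf 2  [load 70/70]
  40 → shelf 8 (new)  [load 40/70]
  35 → shelf 9 (new)  [load 35/70]
  65 → shelf 10 (new)  [load 65/70]
  15 → shelf 4  [load 70/70]
10 shelves opened.

10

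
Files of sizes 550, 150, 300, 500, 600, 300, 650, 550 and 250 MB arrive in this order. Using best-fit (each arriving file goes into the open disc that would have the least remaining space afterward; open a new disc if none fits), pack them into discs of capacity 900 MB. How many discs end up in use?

5

  550 → disc 1 (new)  [load 550/900]
  150 → disc 1  [load 700/900]
  300 → disc 2 (new)  [load 300/900]
  500 → disc 2  [load 800/900]
  600 → disc 3 (new)  [load 600/900]
  300 → disc 3  [load 900/900]
  650 → disc 4 (new)  [load 650/900]
  550 → disc 5 (new)  [load 550/900]
  250 → disc 4  [load 900/900]
5 discs opened.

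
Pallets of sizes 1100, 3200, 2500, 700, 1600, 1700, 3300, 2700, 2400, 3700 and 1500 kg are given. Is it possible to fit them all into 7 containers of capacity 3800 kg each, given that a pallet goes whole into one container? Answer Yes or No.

Total = 24400 kg; ⌈24400/3800⌉ = 7.
The bound of 7 does not rule out 7, but exhaustive search shows no assignment into 7 containers of capacity 3800 kg exists — the minimum is 8.

No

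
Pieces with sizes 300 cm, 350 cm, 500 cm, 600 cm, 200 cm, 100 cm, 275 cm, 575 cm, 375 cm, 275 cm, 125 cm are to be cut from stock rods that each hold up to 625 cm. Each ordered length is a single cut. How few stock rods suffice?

7

Total = 600 + 575 + 500 + 375 + 350 + 300 + 275 + 275 + 200 + 125 + 100 = 3675 cm.
Lower bound: ⌈3675/625⌉ = 6 stock rods.
A packing using 7 stock rods:
  stock rod 1: 600 = 600
  stock rod 2: 575 = 575
  stock rod 3: 500 + 125 = 625
  stock rod 4: 375 + 200 = 575
  stock rod 5: 350 + 275 = 625
  stock rod 6: 300 + 275 = 575
  stock rod 7: 100 = 100
No arrangement into 6 stock rods stays within capacity, so 7 is optimal.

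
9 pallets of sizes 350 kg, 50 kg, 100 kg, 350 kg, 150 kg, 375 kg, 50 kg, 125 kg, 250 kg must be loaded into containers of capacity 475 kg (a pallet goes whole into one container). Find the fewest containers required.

4

Total = 375 + 350 + 350 + 250 + 150 + 125 + 100 + 50 + 50 = 1800 kg.
Lower bound: ⌈1800/475⌉ = 4 containers.
A packing using 4 containers:
  container 1: 375 + 100 = 475
  container 2: 350 + 125 = 475
  container 3: 350 + 50 + 50 = 450
  container 4: 250 + 150 = 400
This matches the lower bound, so 4 is optimal.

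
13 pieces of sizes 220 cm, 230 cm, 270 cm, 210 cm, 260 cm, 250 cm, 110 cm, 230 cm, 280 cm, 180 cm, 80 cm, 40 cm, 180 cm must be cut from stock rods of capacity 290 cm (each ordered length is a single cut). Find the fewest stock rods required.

Total = 280 + 270 + 260 + 250 + 230 + 230 + 220 + 210 + 180 + 180 + 110 + 80 + 40 = 2540 cm.
Lower bound: ⌈2540/290⌉ = 9 stock rods.
Also, 10 pieces each exceed 145 cm, and no two of those can share a stock rod, so at least 10 stock rods are needed.
A packing using 10 stock rods:
  stock rod 1: 280 = 280
  stock rod 2: 270 = 270
  stock rod 3: 260 = 260
  stock rod 4: 250 + 40 = 290
  stock rod 5: 230 = 230
  stock rod 6: 230 = 230
  stock rod 7: 220 = 220
  stock rod 8: 210 + 80 = 290
  stock rod 9: 180 + 110 = 290
  stock rod 10: 180 = 180
This matches the lower bound, so 10 is optimal.

10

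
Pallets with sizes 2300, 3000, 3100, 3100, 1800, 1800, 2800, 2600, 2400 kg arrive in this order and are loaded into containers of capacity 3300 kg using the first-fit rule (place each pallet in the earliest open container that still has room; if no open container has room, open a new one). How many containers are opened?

  2300 → container 1 (new)  [load 2300/3300]
  3000 → container 2 (new)  [load 3000/3300]
  3100 → container 3 (new)  [load 3100/3300]
  3100 → container 4 (new)  [load 3100/3300]
  1800 → container 5 (new)  [load 1800/3300]
  1800 → container 6 (new)  [load 1800/3300]
  2800 → container 7 (new)  [load 2800/3300]
  2600 → container 8 (new)  [load 2600/3300]
  2400 → container 9 (new)  [load 2400/3300]
9 containers opened.

9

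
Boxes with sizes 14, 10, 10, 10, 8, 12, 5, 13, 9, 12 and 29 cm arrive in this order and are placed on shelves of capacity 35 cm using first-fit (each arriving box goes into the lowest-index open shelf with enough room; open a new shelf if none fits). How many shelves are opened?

  14 → shelf 1 (new)  [load 14/35]
  10 → shelf 1  [load 24/35]
  10 → shelf 1  [load 34/35]
  10 → shelf 2 (new)  [load 10/35]
  8 → shelf 2  [load 18/35]
  12 → shelf 2  [load 30/35]
  5 → shelf 2  [load 35/35]
  13 → shelf 3 (new)  [load 13/35]
  9 → shelf 3  [load 22/35]
  12 → shelf 3  [load 34/35]
  29 → shelf 4 (new)  [load 29/35]
4 shelves opened.

4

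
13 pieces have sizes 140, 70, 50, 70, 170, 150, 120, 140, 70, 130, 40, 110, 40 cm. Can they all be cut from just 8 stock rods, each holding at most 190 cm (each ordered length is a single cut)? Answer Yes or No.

A valid assignment using 8 stock rods:
  stock rod 1: 170 = 170
  stock rod 2: 150 + 40 = 190
  stock rod 3: 140 + 50 = 190
  stock rod 4: 140 + 40 = 180
  stock rod 5: 130 = 130
  stock rod 6: 120 + 70 = 190
  stock rod 7: 110 + 70 = 180
  stock rod 8: 70 = 70
Every load is within 190 cm, so 8 stock rods suffice.

Yes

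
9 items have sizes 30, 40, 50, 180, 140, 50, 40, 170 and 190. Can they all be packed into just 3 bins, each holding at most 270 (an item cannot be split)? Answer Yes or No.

Total = 890; ⌈890/270⌉ = 4.
At least 4 bins are required, but only 3 are allowed.

No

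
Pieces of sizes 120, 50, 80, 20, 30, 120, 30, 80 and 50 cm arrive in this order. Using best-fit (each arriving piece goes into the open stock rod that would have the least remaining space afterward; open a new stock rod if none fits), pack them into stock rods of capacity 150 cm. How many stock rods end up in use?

  120 → stock rod 1 (new)  [load 120/150]
  50 → stock rod 2 (new)  [load 50/150]
  80 → stock rod 2  [load 130/150]
  20 → stock rod 2  [load 150/150]
  30 → stock rod 1  [load 150/150]
  120 → stock rod 3 (new)  [load 120/150]
  30 → stock rod 3  [load 150/150]
  80 → stock rod 4 (new)  [load 80/150]
  50 → stock rod 4  [load 130/150]
4 stock rods opened.

4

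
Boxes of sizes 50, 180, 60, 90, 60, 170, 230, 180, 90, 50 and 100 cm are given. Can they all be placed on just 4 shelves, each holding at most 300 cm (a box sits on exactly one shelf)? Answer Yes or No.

No

Total = 1260 cm; ⌈1260/300⌉ = 5.
At least 5 shelves are required, but only 4 are allowed.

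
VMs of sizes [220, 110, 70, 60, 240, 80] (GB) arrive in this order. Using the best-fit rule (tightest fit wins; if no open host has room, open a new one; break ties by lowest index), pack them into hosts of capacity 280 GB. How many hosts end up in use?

3

  220 → host 1 (new)  [load 220/280]
  110 → host 2 (new)  [load 110/280]
  70 → host 2  [load 180/280]
  60 → host 1  [load 280/280]
  240 → host 3 (new)  [load 240/280]
  80 → host 2  [load 260/280]
3 hosts opened.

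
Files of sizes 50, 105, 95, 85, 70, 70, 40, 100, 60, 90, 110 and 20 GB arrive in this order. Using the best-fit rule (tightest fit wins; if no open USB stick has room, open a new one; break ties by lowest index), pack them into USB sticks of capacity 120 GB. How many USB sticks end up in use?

9

  50 → USB stick 1 (new)  [load 50/120]
  105 → USB stick 2 (new)  [load 105/120]
  95 → USB stick 3 (new)  [load 95/120]
  85 → USB stick 4 (new)  [load 85/120]
  70 → USB stick 1  [load 120/120]
  70 → USB stick 5 (new)  [load 70/120]
  40 → USB stick 5  [load 110/120]
  100 → USB stick 6 (new)  [load 100/120]
  60 → USB stick 7 (new)  [load 60/120]
  90 → USB stick 8 (new)  [load 90/120]
  110 → USB stick 9 (new)  [load 110/120]
  20 → USB stick 6  [load 120/120]
9 USB sticks opened.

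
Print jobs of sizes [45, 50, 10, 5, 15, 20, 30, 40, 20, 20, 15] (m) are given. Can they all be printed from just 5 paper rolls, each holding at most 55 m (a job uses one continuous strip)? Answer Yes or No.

Yes

A valid assignment using 5 paper rolls:
  roll 1: 50 + 5 = 55
  roll 2: 45 + 10 = 55
  roll 3: 40 + 15 = 55
  roll 4: 30 + 20 = 50
  roll 5: 20 + 20 + 15 = 55
Every load is within 55 m, so 5 paper rolls suffice.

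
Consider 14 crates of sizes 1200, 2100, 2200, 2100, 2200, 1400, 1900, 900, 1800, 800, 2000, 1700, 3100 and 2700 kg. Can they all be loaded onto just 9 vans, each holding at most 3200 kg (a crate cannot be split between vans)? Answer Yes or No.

No

Total = 26100 kg; ⌈26100/3200⌉ = 9.
10 crates each exceed half the capacity and cannot share a van, forcing at least 10 vans.
At least 10 vans are required, but only 9 are allowed.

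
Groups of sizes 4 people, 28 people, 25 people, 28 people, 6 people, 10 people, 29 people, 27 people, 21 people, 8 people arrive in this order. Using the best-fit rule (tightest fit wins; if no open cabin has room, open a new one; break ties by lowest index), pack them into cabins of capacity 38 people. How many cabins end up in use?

6

  4 → cabin 1 (new)  [load 4/38]
  28 → cabin 1  [load 32/38]
  25 → cabin 2 (new)  [load 25/38]
  28 → cabin 3 (new)  [load 28/38]
  6 → cabin 1  [load 38/38]
  10 → cabin 3  [load 38/38]
  29 → cabin 4 (new)  [load 29/38]
  27 → cabin 5 (new)  [load 27/38]
  21 → cabin 6 (new)  [load 21/38]
  8 → cabin 4  [load 37/38]
6 cabins opened.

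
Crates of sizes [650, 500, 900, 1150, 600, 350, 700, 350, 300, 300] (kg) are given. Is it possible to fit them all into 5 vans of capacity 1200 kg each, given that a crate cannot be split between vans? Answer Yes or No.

No

Total = 5800 kg; ⌈5800/1200⌉ = 5.
The bound of 5 does not rule out 5, but exhaustive search shows no assignment into 5 vans of capacity 1200 kg exists — the minimum is 6.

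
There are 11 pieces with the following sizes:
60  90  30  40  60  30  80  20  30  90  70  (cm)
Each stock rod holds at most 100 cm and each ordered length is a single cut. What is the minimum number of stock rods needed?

7

Total = 90 + 90 + 80 + 70 + 60 + 60 + 40 + 30 + 30 + 30 + 20 = 600 cm.
Lower bound: ⌈600/100⌉ = 6 stock rods.
A packing using 7 stock rods:
  stock rod 1: 90 = 90
  stock rod 2: 90 = 90
  stock rod 3: 80 + 20 = 100
  stock rod 4: 70 + 30 = 100
  stock rod 5: 60 + 40 = 100
  stock rod 6: 60 + 30 = 90
  stock rod 7: 30 = 30
No arrangement into 6 stock rods stays within capacity, so 7 is optimal.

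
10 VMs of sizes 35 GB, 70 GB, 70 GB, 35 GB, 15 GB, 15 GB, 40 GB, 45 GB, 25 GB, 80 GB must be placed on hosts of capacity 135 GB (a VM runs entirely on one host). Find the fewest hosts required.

Total = 80 + 70 + 70 + 45 + 40 + 35 + 35 + 25 + 15 + 15 = 430 GB.
Lower bound: ⌈430/135⌉ = 4 hosts.
A packing using 4 hosts:
  host 1: 80 + 45 = 125
  host 2: 70 + 40 + 25 = 135
  host 3: 70 + 35 + 15 + 15 = 135
  host 4: 35 = 35
This matches the lower bound, so 4 is optimal.

4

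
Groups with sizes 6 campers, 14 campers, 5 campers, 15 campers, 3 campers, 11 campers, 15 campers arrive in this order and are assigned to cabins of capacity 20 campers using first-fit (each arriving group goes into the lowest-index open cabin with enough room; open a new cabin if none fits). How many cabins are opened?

  6 → cabin 1 (new)  [load 6/20]
  14 → cabin 1  [load 20/20]
  5 → cabin 2 (new)  [load 5/20]
  15 → cabin 2  [load 20/20]
  3 → cabin 3 (new)  [load 3/20]
  11 → cabin 3  [load 14/20]
  15 → cabin 4 (new)  [load 15/20]
4 cabins opened.

4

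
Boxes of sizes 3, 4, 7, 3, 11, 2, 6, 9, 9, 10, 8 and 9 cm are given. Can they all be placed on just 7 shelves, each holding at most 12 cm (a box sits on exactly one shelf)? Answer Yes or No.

Total = 81 cm; ⌈81/12⌉ = 7.
The bound of 7 does not rule out 7, but exhaustive search shows no assignment into 7 shelves of capacity 12 cm exists — the minimum is 8.

No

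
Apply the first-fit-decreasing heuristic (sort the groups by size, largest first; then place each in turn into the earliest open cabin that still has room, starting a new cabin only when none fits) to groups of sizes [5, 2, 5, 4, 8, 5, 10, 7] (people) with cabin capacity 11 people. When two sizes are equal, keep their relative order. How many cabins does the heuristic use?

Sorted descending: 10, 8, 7, 5, 5, 5, 4, 2.
  10 → cabin 1 (new)  [load 10/11]
  8 → cabin 2 (new)  [load 8/11]
  7 → cabin 3 (new)  [load 7/11]
  5 → cabin 4 (new)  [load 5/11]
  5 → cabin 4  [load 10/11]
  5 → cabin 5 (new)  [load 5/11]
  4 → cabin 3  [load 11/11]
  2 → cabin 2  [load 10/11]
5 cabins opened.

5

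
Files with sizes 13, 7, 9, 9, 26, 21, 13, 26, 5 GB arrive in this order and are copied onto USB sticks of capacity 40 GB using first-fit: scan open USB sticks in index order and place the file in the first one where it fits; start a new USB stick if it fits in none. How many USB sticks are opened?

  13 → USB stick 1 (new)  [load 13/40]
  7 → USB stick 1  [load 20/40]
  9 → USB stick 1  [load 29/40]
  9 → USB stick 1  [load 38/40]
  26 → USB stick 2 (new)  [load 26/40]
  21 → USB stick 3 (new)  [load 21/40]
  13 → USB stick 2  [load 39/40]
  26 → USB stick 4 (new)  [load 26/40]
  5 → USB stick 3  [load 26/40]
4 USB sticks opened.

4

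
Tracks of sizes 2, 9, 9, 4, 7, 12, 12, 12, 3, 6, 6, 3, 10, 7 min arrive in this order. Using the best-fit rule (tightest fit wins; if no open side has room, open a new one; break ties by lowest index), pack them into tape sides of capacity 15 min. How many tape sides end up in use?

8

  2 → side 1 (new)  [load 2/15]
  9 → side 1  [load 11/15]
  9 → side 2 (new)  [load 9/15]
  4 → side 1  [load 15/15]
  7 → side 3 (new)  [load 7/15]
  12 → side 4 (new)  [load 12/15]
  12 → side 5 (new)  [load 12/15]
  12 → side 6 (new)  [load 12/15]
  3 → side 4  [load 15/15]
  6 → side 2  [load 15/15]
  6 → side 3  [load 13/15]
  3 → side 5  [load 15/15]
  10 → side 7 (new)  [load 10/15]
  7 → side 8 (new)  [load 7/15]
8 tape sides opened.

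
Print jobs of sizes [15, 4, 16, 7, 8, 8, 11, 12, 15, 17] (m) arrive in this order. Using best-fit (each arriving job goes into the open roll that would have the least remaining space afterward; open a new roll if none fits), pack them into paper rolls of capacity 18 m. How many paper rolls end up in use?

  15 → roll 1 (new)  [load 15/18]
  4 → roll 2 (new)  [load 4/18]
  16 → roll 3 (new)  [load 16/18]
  7 → roll 2  [load 11/18]
  8 → roll 4 (new)  [load 8/18]
  8 → roll 4  [load 16/18]
  11 → roll 5 (new)  [load 11/18]
  12 → roll 6 (new)  [load 12/18]
  15 → roll 7 (new)  [load 15/18]
  17 → roll 8 (new)  [load 17/18]
8 paper rolls opened.

8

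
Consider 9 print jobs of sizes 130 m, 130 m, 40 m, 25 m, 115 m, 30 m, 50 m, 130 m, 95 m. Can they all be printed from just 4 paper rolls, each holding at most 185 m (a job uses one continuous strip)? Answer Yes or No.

Total = 745 m; ⌈745/185⌉ = 5.
At least 5 paper rolls are required, but only 4 are allowed.

No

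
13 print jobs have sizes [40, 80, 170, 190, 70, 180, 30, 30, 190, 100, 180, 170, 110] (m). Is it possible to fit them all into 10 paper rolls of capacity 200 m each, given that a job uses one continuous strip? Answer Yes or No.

A valid assignment using 9 paper rolls:
  roll 1: 190 = 190
  roll 2: 190 = 190
  roll 3: 180 = 180
  roll 4: 180 = 180
  roll 5: 170 + 30 = 200
  roll 6: 170 + 30 = 200
  roll 7: 110 + 80 = 190
  roll 8: 100 + 70 = 170
  roll 9: 40 = 40
That uses only 9 ≤ 10, so 10 paper rolls are enough.

Yes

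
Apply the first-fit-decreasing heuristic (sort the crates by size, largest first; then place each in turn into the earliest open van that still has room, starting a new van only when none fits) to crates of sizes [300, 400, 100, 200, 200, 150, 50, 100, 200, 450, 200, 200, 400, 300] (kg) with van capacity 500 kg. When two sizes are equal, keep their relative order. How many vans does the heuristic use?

7

Sorted descending: 450, 400, 400, 300, 300, 200, 200, 200, 200, 200, 150, 100, 100, 50.
  450 → van 1 (new)  [load 450/500]
  400 → van 2 (new)  [load 400/500]
  400 → van 3 (new)  [load 400/500]
  300 → van 4 (new)  [load 300/500]
  300 → van 5 (new)  [load 300/500]
  200 → van 4  [load 500/500]
  200 → van 5  [load 500/500]
  200 → van 6 (new)  [load 200/500]
  200 → van 6  [load 400/500]
  200 → van 7 (new)  [load 200/500]
  150 → van 7  [load 350/500]
  100 → van 2  [load 500/500]
  100 → van 3  [load 500/500]
  50 → van 1  [load 500/500]
7 vans opened.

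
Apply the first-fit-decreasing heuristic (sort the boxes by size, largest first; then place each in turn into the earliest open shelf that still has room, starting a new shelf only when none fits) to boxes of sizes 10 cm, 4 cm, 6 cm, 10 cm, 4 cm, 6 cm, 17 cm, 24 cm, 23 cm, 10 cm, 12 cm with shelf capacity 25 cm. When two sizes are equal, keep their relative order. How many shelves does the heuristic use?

Sorted descending: 24, 23, 17, 12, 10, 10, 10, 6, 6, 4, 4.
  24 → shelf 1 (new)  [load 24/25]
  23 → shelf 2 (new)  [load 23/25]
  17 → shelf 3 (new)  [load 17/25]
  12 → shelf 4 (new)  [load 12/25]
  10 → shelf 4  [load 22/25]
  10 → shelf 5 (new)  [load 10/25]
  10 → shelf 5  [load 20/25]
  6 → shelf 3  [load 23/25]
  6 → shelf 6 (new)  [load 6/25]
  4 → shelf 5  [load 24/25]
  4 → shelf 6  [load 10/25]
6 shelves opened.

6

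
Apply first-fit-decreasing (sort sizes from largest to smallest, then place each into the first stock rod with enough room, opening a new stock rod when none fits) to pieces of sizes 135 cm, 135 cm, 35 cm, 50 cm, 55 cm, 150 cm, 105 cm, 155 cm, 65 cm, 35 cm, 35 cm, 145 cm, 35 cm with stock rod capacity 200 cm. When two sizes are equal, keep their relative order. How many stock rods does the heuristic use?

Sorted descending: 155, 150, 145, 135, 135, 105, 65, 55, 50, 35, 35, 35, 35.
  155 → stock rod 1 (new)  [load 155/200]
  150 → stock rod 2 (new)  [load 150/200]
  145 → stock rod 3 (new)  [load 145/200]
  135 → stock rod 4 (new)  [load 135/200]
  135 → stock rod 5 (new)  [load 135/200]
  105 → stock rod 6 (new)  [load 105/200]
  65 → stock rod 4  [load 200/200]
  55 → stock rod 3  [load 200/200]
  50 → stock rod 2  [load 200/200]
  35 → stock rod 1  [load 190/200]
  35 → stock rod 5  [load 170/200]
  35 → stock rod 6  [load 140/200]
  35 → stock rod 6  [load 175/200]
6 stock rods opened.

6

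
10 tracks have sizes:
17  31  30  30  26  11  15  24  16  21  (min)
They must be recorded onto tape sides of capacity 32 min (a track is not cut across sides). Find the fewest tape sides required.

Total = 31 + 30 + 30 + 26 + 24 + 21 + 17 + 16 + 15 + 11 = 221 min.
Lower bound: ⌈221/32⌉ = 7 tape sides.
A packing using 8 tape sides:
  side 1: 31 = 31
  side 2: 30 = 30
  side 3: 30 = 30
  side 4: 26 = 26
  side 5: 24 = 24
  side 6: 21 + 11 = 32
  side 7: 17 + 15 = 32
  side 8: 16 = 16
No arrangement into 7 tape sides stays within capacity, so 8 is optimal.

8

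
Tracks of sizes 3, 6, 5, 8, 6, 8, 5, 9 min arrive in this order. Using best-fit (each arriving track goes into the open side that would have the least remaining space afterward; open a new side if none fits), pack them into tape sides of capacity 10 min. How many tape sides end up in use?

  3 → side 1 (new)  [load 3/10]
  6 → side 1  [load 9/10]
  5 → side 2 (new)  [load 5/10]
  8 → side 3 (new)  [load 8/10]
  6 → side 4 (new)  [load 6/10]
  8 → side 5 (new)  [load 8/10]
  5 → side 2  [load 10/10]
  9 → side 6 (new)  [load 9/10]
6 tape sides opened.

6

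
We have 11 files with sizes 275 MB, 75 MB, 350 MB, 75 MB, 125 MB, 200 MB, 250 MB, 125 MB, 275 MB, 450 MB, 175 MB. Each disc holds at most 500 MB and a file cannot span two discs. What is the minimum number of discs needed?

5

Total = 450 + 350 + 275 + 275 + 250 + 200 + 175 + 125 + 125 + 75 + 75 = 2375 MB.
Lower bound: ⌈2375/500⌉ = 5 discs.
A packing using 5 discs:
  disc 1: 450 = 450
  disc 2: 350 + 75 + 75 = 500
  disc 3: 275 + 200 = 475
  disc 4: 275 + 175 = 450
  disc 5: 250 + 125 + 125 = 500
This matches the lower bound, so 5 is optimal.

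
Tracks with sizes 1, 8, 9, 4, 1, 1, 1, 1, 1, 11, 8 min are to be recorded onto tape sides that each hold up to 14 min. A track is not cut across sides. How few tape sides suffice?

4

Total = 11 + 9 + 8 + 8 + 4 + 1 + 1 + 1 + 1 + 1 + 1 = 46 min.
Lower bound: ⌈46/14⌉ = 4 tape sides.
A packing using 4 tape sides:
  side 1: 11 + 1 + 1 + 1 = 14
  side 2: 9 + 4 + 1 = 14
  side 3: 8 + 1 + 1 = 10
  side 4: 8 = 8
This matches the lower bound, so 4 is optimal.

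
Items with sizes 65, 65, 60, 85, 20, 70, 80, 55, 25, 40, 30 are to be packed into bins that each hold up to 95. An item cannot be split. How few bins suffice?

Total = 85 + 80 + 70 + 65 + 65 + 60 + 55 + 40 + 30 + 25 + 20 = 595.
Lower bound: ⌈595/95⌉ = 7 bins.
A packing using 7 bins:
  bin 1: 85 = 85
  bin 2: 80 = 80
  bin 3: 70 + 25 = 95
  bin 4: 65 + 30 = 95
  bin 5: 65 + 20 = 85
  bin 6: 60 = 60
  bin 7: 55 + 40 = 95
This matches the lower bound, so 7 is optimal.

7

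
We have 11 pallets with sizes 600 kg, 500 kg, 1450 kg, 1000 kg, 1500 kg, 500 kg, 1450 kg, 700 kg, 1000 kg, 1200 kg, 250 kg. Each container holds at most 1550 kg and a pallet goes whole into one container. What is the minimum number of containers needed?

Total = 1500 + 1450 + 1450 + 1200 + 1000 + 1000 + 700 + 600 + 500 + 500 + 250 = 10150 kg.
Lower bound: ⌈10150/1550⌉ = 7 containers.
A packing using 7 containers:
  container 1: 1500 = 1500
  container 2: 1450 = 1450
  container 3: 1450 = 1450
  container 4: 1200 + 250 = 1450
  container 5: 1000 + 500 = 1500
  container 6: 1000 + 500 = 1500
  container 7: 700 + 600 = 1300
This matches the lower bound, so 7 is optimal.

7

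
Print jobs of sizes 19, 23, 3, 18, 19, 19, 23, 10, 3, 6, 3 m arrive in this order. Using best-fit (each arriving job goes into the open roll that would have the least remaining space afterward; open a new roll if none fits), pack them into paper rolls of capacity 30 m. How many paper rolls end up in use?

6

  19 → roll 1 (new)  [load 19/30]
  23 → roll 2 (new)  [load 23/30]
  3 → roll 2  [load 26/30]
  18 → roll 3 (new)  [load 18/30]
  19 → roll 4 (new)  [load 19/30]
  19 → roll 5 (new)  [load 19/30]
  23 → roll 6 (new)  [load 23/30]
  10 → roll 1  [load 29/30]
  3 → roll 2  [load 29/30]
  6 → roll 6  [load 29/30]
  3 → roll 4  [load 22/30]
6 paper rolls opened.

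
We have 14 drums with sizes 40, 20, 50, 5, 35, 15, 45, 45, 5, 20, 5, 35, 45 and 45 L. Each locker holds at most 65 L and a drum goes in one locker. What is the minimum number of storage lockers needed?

8

Total = 50 + 45 + 45 + 45 + 45 + 40 + 35 + 35 + 20 + 20 + 15 + 5 + 5 + 5 = 410 L.
Lower bound: ⌈410/65⌉ = 7 storage lockers.
Also, 8 drums each exceed 65/2 L, and no two of those can share a locker, so at least 8 storage lockers are needed.
A packing using 8 storage lockers:
  locker 1: 50 + 15 = 65
  locker 2: 45 + 20 = 65
  locker 3: 45 + 20 = 65
  locker 4: 45 + 5 + 5 + 5 = 60
  locker 5: 45 = 45
  locker 6: 40 = 40
  locker 7: 35 = 35
  locker 8: 35 = 35
This matches the lower bound, so 8 is optimal.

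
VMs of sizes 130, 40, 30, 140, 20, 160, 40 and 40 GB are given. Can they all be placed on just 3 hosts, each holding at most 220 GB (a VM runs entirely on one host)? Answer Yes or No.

A valid assignment using 3 hosts:
  host 1: 160 + 40 + 20 = 220
  host 2: 140 + 40 + 40 = 220
  host 3: 130 + 30 = 160
Every load is within 220 GB, so 3 hosts suffice.

Yes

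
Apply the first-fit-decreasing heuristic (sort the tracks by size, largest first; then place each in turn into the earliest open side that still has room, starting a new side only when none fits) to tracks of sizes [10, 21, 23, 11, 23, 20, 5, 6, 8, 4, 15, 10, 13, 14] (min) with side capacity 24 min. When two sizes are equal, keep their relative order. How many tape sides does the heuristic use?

8

Sorted descending: 23, 23, 21, 20, 15, 14, 13, 11, 10, 10, 8, 6, 5, 4.
  23 → side 1 (new)  [load 23/24]
  23 → side 2 (new)  [load 23/24]
  21 → side 3 (new)  [load 21/24]
  20 → side 4 (new)  [load 20/24]
  15 → side 5 (new)  [load 15/24]
  14 → side 6 (new)  [load 14/24]
  13 → side 7 (new)  [load 13/24]
  11 → side 7  [load 24/24]
  10 → side 6  [load 24/24]
  10 → side 8 (new)  [load 10/24]
  8 → side 5  [load 23/24]
  6 → side 8  [load 16/24]
  5 → side 8  [load 21/24]
  4 → side 4  [load 24/24]
8 tape sides opened.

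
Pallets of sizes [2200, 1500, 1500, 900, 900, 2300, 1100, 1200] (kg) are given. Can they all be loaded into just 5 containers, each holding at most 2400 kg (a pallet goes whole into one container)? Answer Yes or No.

A valid assignment using 5 containers:
  container 1: 2300 = 2300
  container 2: 2200 = 2200
  container 3: 1500 + 900 = 2400
  container 4: 1500 + 900 = 2400
  container 5: 1200 + 1100 = 2300
Every load is within 2400 kg, so 5 containers suffice.

Yes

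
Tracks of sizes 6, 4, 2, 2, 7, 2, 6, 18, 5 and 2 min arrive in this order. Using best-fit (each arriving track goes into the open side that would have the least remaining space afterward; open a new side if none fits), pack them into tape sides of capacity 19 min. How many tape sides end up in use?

3

  6 → side 1 (new)  [load 6/19]
  4 → side 1  [load 10/19]
  2 → side 1  [load 12/19]
  2 → side 1  [load 14/19]
  7 → side 2 (new)  [load 7/19]
  2 → side 1  [load 16/19]
  6 → side 2  [load 13/19]
  18 → side 3 (new)  [load 18/19]
  5 → side 2  [load 18/19]
  2 → side 1  [load 18/19]
3 tape sides opened.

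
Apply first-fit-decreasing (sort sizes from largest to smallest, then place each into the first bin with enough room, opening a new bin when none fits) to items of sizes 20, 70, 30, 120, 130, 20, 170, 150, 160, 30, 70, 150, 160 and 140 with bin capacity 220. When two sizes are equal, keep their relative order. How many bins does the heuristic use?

Sorted descending: 170, 160, 160, 150, 150, 140, 130, 120, 70, 70, 30, 30, 20, 20.
  170 → bin 1 (new)  [load 170/220]
  160 → bin 2 (new)  [load 160/220]
  160 → bin 3 (new)  [load 160/220]
  150 → bin 4 (new)  [load 150/220]
  150 → bin 5 (new)  [load 150/220]
  140 → bin 6 (new)  [load 140/220]
  130 → bin 7 (new)  [load 130/220]
  120 → bin 8 (new)  [load 120/220]
  70 → bin 4  [load 220/220]
  70 → bin 5  [load 220/220]
  30 → bin 1  [load 200/220]
  30 → bin 2  [load 190/220]
  20 → bin 1  [load 220/220]
  20 → bin 2  [load 210/220]
8 bins opened.

8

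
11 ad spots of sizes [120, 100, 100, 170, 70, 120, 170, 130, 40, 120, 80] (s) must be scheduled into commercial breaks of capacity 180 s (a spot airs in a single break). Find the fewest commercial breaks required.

8

Total = 170 + 170 + 130 + 120 + 120 + 120 + 100 + 100 + 80 + 70 + 40 = 1220 s.
Lower bound: ⌈1220/180⌉ = 7 commercial breaks.
Also, 8 ad spots each exceed 90 s, and no two of those can share a break, so at least 8 commercial breaks are needed.
A packing using 8 commercial breaks:
  break 1: 170 = 170
  break 2: 170 = 170
  break 3: 130 + 40 = 170
  break 4: 120 = 120
  break 5: 120 = 120
  break 6: 120 = 120
  break 7: 100 + 80 = 180
  break 8: 100 + 70 = 170
This matches the lower bound, so 8 is optimal.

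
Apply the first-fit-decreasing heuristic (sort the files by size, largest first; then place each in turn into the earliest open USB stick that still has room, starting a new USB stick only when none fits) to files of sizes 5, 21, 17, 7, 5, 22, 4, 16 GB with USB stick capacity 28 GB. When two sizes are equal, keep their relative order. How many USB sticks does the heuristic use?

Sorted descending: 22, 21, 17, 16, 7, 5, 5, 4.
  22 → USB stick 1 (new)  [load 22/28]
  21 → USB stick 2 (new)  [load 21/28]
  17 → USB stick 3 (new)  [load 17/28]
  16 → USB stick 4 (new)  [load 16/28]
  7 → USB stick 2  [load 28/28]
  5 → USB stick 1  [load 27/28]
  5 → USB stick 3  [load 22/28]
  4 → USB stick 3  [load 26/28]
4 USB sticks opened.

4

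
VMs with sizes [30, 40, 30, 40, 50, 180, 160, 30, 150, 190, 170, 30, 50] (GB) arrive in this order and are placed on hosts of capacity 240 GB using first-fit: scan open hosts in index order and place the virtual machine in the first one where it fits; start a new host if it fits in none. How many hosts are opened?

6

  30 → host 1 (new)  [load 30/240]
  40 → host 1  [load 70/240]
  30 → host 1  [load 100/240]
  40 → host 1  [load 140/240]
  50 → host 1  [load 190/240]
  180 → host 2 (new)  [load 180/240]
  160 → host 3 (new)  [load 160/240]
  30 → host 1  [load 220/240]
  150 → host 4 (new)  [load 150/240]
  190 → host 5 (new)  [load 190/240]
  170 → host 6 (new)  [load 170/240]
  30 → host 2  [load 210/240]
  50 → host 3  [load 210/240]
6 hosts opened.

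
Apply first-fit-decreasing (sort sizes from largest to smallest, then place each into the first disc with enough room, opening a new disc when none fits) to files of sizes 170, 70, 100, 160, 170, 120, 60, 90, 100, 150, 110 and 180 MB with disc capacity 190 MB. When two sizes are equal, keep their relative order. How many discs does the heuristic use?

9

Sorted descending: 180, 170, 170, 160, 150, 120, 110, 100, 100, 90, 70, 60.
  180 → disc 1 (new)  [load 180/190]
  170 → disc 2 (new)  [load 170/190]
  170 → disc 3 (new)  [load 170/190]
  160 → disc 4 (new)  [load 160/190]
  150 → disc 5 (new)  [load 150/190]
  120 → disc 6 (new)  [load 120/190]
  110 → disc 7 (new)  [load 110/190]
  100 → disc 8 (new)  [load 100/190]
  100 → disc 9 (new)  [load 100/190]
  90 → disc 8  [load 190/190]
  70 → disc 6  [load 190/190]
  60 → disc 7  [load 170/190]
9 discs opened.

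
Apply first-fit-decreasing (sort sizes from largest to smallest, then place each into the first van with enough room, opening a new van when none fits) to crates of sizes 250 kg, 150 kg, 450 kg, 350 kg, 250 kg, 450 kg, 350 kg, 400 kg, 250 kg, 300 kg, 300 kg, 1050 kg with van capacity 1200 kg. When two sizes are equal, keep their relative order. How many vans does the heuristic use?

4

Sorted descending: 1050, 450, 450, 400, 350, 350, 300, 300, 250, 250, 250, 150.
  1050 → van 1 (new)  [load 1050/1200]
  450 → van 2 (new)  [load 450/1200]
  450 → van 2  [load 900/1200]
  400 → van 3 (new)  [load 400/1200]
  350 → van 3  [load 750/1200]
  350 → van 3  [load 1100/1200]
  300 → van 2  [load 1200/1200]
  300 → van 4 (new)  [load 300/1200]
  250 → van 4  [load 550/1200]
  250 → van 4  [load 800/1200]
  250 → van 4  [load 1050/1200]
  150 → van 1  [load 1200/1200]
4 vans opened.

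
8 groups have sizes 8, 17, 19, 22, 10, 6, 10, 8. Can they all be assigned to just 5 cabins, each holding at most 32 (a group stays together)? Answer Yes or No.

Yes

A valid assignment using 4 cabins:
  cabin 1: 22 + 10 = 32
  cabin 2: 19 + 10 = 29
  cabin 3: 17 + 8 + 6 = 31
  cabin 4: 8 = 8
That uses only 4 ≤ 5, so 5 cabins are enough.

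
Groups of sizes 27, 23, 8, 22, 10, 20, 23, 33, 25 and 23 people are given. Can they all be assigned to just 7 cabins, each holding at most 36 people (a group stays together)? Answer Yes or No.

Total = 214 people; ⌈214/36⌉ = 6.
8 groups each exceed half the capacity and cannot share a cabin, forcing at least 8 cabins.
At least 8 cabins are required, but only 7 are allowed.

No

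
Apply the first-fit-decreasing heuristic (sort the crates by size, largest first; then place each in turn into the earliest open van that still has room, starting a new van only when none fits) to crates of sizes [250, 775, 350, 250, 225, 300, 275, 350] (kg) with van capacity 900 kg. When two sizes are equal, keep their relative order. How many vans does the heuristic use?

Sorted descending: 775, 350, 350, 300, 275, 250, 250, 225.
  775 → van 1 (new)  [load 775/900]
  350 → van 2 (new)  [load 350/900]
  350 → van 2  [load 700/900]
  300 → van 3 (new)  [load 300/900]
  275 → van 3  [load 575/900]
  250 → van 3  [load 825/900]
  250 → van 4 (new)  [load 250/900]
  225 → van 4  [load 475/900]
4 vans opened.

4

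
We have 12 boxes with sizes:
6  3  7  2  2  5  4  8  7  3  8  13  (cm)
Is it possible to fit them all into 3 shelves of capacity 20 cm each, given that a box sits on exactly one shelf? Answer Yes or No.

No

Total = 68 cm; ⌈68/20⌉ = 4.
At least 4 shelves are required, but only 3 are allowed.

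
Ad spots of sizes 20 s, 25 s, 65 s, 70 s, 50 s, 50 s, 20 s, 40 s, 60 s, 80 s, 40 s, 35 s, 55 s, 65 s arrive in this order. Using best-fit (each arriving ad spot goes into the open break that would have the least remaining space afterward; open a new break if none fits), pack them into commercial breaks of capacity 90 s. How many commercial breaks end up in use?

  20 → break 1 (new)  [load 20/90]
  25 → break 1  [load 45/90]
  65 → break 2 (new)  [load 65/90]
  70 → break 3 (new)  [load 70/90]
  50 → break 4 (new)  [load 50/90]
  50 → break 5 (new)  [load 50/90]
  20 → break 3  [load 90/90]
  40 → break 4  [load 90/90]
  60 → break 6 (new)  [load 60/90]
  80 → break 7 (new)  [load 80/90]
  40 → break 5  [load 90/90]
  35 → break 1  [load 80/90]
  55 → break 8 (new)  [load 55/90]
  65 → break 9 (new)  [load 65/90]
9 commercial breaks opened.

9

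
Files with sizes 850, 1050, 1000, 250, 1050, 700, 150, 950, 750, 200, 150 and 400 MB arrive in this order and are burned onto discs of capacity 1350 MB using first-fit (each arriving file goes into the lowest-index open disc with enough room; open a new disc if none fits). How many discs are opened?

  850 → disc 1 (new)  [load 850/1350]
  1050 → disc 2 (new)  [load 1050/1350]
  1000 → disc 3 (new)  [load 1000/1350]
  250 → disc 1  [load 1100/1350]
  1050 → disc 4 (new)  [load 1050/1350]
  700 → disc 5 (new)  [load 700/1350]
  150 → disc 1  [load 1250/1350]
  950 → disc 6 (new)  [load 950/1350]
  750 → disc 7 (new)  [load 750/1350]
  200 → disc 2  [load 1250/1350]
  150 → disc 3  [load 1150/1350]
  400 → disc 5  [load 1100/1350]
7 discs opened.

7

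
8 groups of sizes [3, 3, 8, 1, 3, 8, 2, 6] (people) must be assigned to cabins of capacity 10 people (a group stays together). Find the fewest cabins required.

4

Total = 8 + 8 + 6 + 3 + 3 + 3 + 2 + 1 = 34 people.
Lower bound: ⌈34/10⌉ = 4 cabins.
A packing using 4 cabins:
  cabin 1: 8 + 2 = 10
  cabin 2: 8 + 1 = 9
  cabin 3: 6 + 3 = 9
  cabin 4: 3 + 3 = 6
This matches the lower bound, so 4 is optimal.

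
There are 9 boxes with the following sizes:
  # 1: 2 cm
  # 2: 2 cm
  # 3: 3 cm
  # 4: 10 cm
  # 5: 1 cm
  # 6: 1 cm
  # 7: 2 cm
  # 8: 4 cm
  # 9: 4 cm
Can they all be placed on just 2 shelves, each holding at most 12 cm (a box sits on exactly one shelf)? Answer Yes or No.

Total = 29 cm; ⌈29/12⌉ = 3.
At least 3 shelves are required, but only 2 are allowed.

No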